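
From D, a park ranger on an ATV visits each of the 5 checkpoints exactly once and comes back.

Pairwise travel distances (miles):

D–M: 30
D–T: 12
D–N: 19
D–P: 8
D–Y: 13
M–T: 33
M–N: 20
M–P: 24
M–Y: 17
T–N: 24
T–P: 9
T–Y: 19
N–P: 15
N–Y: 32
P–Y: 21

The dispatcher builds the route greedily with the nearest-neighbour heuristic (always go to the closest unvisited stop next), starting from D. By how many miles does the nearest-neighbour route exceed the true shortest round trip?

D: P=8, T=12, Y=13, N=19, M=30 ⇒ P
P: T=9, N=15, Y=21, M=24 ⇒ T
T: Y=19, N=24, M=33 ⇒ Y
Y: M=17, N=32 ⇒ M
M: N=20 ⇒ N
NN route D → P → T → Y → M → N → D costs 92.
Optimal: D → T → P → N → M → Y → D costs 86 (by enumerating all 60 distinct tours).
Excess = 92 − 86 = 6.

The nearest-neighbour route is 6 miles longer than optimal.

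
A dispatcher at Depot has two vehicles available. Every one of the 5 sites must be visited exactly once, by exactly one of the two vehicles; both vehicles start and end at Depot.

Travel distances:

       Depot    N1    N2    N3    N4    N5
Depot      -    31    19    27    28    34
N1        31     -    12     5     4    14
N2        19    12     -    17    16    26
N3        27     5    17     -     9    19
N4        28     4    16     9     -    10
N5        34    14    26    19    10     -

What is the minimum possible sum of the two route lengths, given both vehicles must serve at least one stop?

There are 2^4 − 1 = 15 ways to divide the 5 stops into two non-empty groups. For each, the best each vehicle can do is its own shortest tour through its group:
  {N1} + {N2, N3, N4, N5}: 62 + 89 = 151
  {N2} + {N1, N3, N4, N5}: 38 + 80 = 118
  {N1, N2} + {N3, N4, N5}: 62 + 80 = 142
  {N3} + {N1, N2, N4, N5}: 54 + 79 = 133
  {N1, N3} + {N2, N4, N5}: 63 + 79 = 142
  {N2, N3} + {N1, N4, N5}: 63 + 79 = 142
  … (15 splits in total)
Best: vehicle 1 Depot → N2 → Depot = 38; vehicle 2 Depot → N3 → N1 → N4 → N5 → Depot = 80; combined 118.

Minimum combined distance: 118.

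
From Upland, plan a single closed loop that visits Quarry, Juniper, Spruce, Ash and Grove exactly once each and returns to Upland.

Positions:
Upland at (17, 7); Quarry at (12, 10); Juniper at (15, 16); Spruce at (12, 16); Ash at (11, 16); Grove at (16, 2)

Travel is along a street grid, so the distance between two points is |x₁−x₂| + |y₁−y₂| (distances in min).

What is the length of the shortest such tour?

There are 60 distinct closed tours to check (reversals are equivalent).
Upland→Quarry→Juniper→Spruce→Ash→Grove→Upland: 8+9+3+1+19+6 = 46
Upland→Quarry→Juniper→Spruce→Grove→Ash→Upland: 8+9+3+18+19+15 = 72
Upland→Quarry→Juniper→Ash→Spruce→Grove→Upland: 8+9+4+1+18+6 = 46
Upland→Quarry→Juniper→Ash→Grove→Spruce→Upland: 8+9+4+19+18+14 = 72
Upland→Quarry→Juniper→Grove→Spruce→Ash→Upland: 8+9+15+18+1+15 = 66
Upland→Quarry→Juniper→Grove→Ash→Spruce→Upland: 8+9+15+19+1+14 = 66
Upland→Quarry→Spruce→Juniper→Ash→Grove→Upland: 8+6+3+4+19+6 = 46
Upland→Quarry→Spruce→Juniper→Grove→Ash→Upland: 8+6+3+15+19+15 = 66
Upland→Quarry→Spruce→Ash→Juniper→Grove→Upland: 8+6+1+4+15+6 = 40
Upland→Quarry→Spruce→Ash→Grove→Juniper→Upland: 8+6+1+19+15+11 = 60
Upland→Quarry→Spruce→Grove→Juniper→Ash→Upland: 8+6+18+15+4+15 = 66
Upland→Quarry→Spruce→Grove→Ash→Juniper→Upland: 8+6+18+19+4+11 = 66
Upland→Quarry→Ash→Juniper→Spruce→Grove→Upland: 8+7+4+3+18+6 = 46
Upland→Quarry→Ash→Juniper→Grove→Spruce→Upland: 8+7+4+15+18+14 = 66
… (46 more)
The minimum is 40.
One optimal route: Upland → Quarry → Spruce → Ash → Juniper → Grove → Upland (or its reverse).

40 min — the shortest possible round trip.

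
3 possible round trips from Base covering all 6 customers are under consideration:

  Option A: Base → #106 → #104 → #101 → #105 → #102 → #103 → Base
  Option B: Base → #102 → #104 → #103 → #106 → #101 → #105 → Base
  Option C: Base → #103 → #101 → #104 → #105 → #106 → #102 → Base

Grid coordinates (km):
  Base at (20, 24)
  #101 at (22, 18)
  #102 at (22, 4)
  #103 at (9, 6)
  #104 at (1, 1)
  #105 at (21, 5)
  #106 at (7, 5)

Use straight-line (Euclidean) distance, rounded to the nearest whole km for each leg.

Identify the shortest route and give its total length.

Option A: 23 + 7 + 27 + 13 + 1 + 13 + 21 = 105
Option B: 20 + 21 + 9 + 2 + 20 + 13 + 19 = 104
Option C: 21 + 18 + 27 + 20 + 14 + 15 + 20 = 135

104 km — Option B is the shortest.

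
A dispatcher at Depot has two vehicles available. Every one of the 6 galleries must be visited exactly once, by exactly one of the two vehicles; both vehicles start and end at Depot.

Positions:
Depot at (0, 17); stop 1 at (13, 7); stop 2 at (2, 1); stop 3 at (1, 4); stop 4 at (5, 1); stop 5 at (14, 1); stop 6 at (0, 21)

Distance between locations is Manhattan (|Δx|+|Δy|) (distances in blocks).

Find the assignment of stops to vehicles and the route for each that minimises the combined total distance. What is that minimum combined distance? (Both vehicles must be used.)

Try each way of splitting the stops between the two vehicles (each non-empty) and, for each split, find the best tour for each vehicle:
  {stop 1} + {stop 2, stop 3, stop 4, stop 5, stop 6}: 46 + 68 = 114
  {stop 2} + {stop 1, stop 3, stop 4, stop 5, stop 6}: 36 + 68 = 104
  {stop 1, stop 2} + {stop 3, stop 4, stop 5, stop 6}: 58 + 68 = 126
  {stop 3} + {stop 1, stop 2, stop 4, stop 5, stop 6}: 28 + 68 = 96
  {stop 1, stop 3} + {stop 2, stop 4, stop 5, stop 6}: 52 + 68 = 120
  {stop 2, stop 3} + {stop 1, stop 4, stop 5, stop 6}: 36 + 68 = 104
  … (31 splits in total)
  {stop 1, stop 2, stop 3, stop 4, stop 5} + {stop 6}: 60 + 8 = 68  ← best
Best: vehicle 1 Depot → stop 1 → stop 5 → stop 4 → stop 2 → stop 3 → Depot = 60; vehicle 2 Depot → stop 6 → Depot = 8; combined 68.

68 blocks — the smallest possible combined total.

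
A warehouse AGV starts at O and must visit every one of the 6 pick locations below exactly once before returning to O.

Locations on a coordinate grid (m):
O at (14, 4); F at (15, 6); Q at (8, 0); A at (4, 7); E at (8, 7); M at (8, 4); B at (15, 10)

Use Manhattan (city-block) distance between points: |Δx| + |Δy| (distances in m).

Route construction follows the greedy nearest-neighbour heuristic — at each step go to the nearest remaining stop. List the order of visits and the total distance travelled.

From O: distances to unvisited — F=3, M=6, B=7, E=9, Q=10, A=13. Nearest is F (3).
From F: distances to unvisited — B=4, E=8, M=9, A=12, Q=13. Nearest is B (4).
From B: distances to unvisited — E=10, M=13, A=14, Q=17. Nearest is E (10).
From E: distances to unvisited — M=3, A=4, Q=7. Nearest is M (3).
From M: distances to unvisited — Q=4, A=7. Nearest is Q (4).
From Q: distances to unvisited — A=11. Nearest is A (11).
Return A→O: 13.
Total = 3 + 4 + 10 + 3 + 4 + 11 + 13 = 48.

48 m along O → F → B → E → M → Q → A → O.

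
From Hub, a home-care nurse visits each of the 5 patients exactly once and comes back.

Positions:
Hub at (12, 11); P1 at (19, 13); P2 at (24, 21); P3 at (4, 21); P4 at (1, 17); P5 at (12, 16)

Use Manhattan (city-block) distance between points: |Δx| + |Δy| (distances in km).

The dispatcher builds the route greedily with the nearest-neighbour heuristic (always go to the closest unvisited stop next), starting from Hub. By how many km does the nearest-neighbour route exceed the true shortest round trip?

From Hub: P5=5, P1=9, P4=17, P3=18, P2=22 → choose P5 (5).
From P5: P1=10, P4=12, P3=13, P2=17 → choose P1 (10).
From P1: P2=13, P4=22, P3=23 → choose P2 (13).
From P2: P3=20, P4=27 → choose P3 (20).
From P3: P4=7 → choose P4 (7).
NN route Hub → P5 → P1 → P2 → P3 → P4 → Hub costs 72.
Optimal: Hub → P1 → P2 → P3 → P4 → P5 → Hub costs 66 (by enumerating all 60 distinct tours).
Excess = 72 − 66 = 6.

The nearest-neighbour route is 6 km longer than optimal.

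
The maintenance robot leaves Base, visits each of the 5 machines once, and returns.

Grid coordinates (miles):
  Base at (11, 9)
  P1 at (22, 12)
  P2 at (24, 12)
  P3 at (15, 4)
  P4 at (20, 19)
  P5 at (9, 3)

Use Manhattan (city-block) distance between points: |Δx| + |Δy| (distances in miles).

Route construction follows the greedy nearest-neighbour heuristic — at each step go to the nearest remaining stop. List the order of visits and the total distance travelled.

At Base the remaining stops are P5 8, P3 9, P1 14, P2 16, P4 19; go to P5.
At P5 the remaining stops are P3 7, P1 22, P2 24, P4 27; go to P3.
At P3 the remaining stops are P1 15, P2 17, P4 20; go to P1.
At P1 the remaining stops are P2 2, P4 9; go to P2.
At P2 the remaining stops are P4 11; go to P4.
Return P4→Base: 19.
Total = 8 + 7 + 15 + 2 + 11 + 19 = 62.

Nearest-neighbour total = 62 miles; route Base → P5 → P3 → P1 → P2 → P4 → Base.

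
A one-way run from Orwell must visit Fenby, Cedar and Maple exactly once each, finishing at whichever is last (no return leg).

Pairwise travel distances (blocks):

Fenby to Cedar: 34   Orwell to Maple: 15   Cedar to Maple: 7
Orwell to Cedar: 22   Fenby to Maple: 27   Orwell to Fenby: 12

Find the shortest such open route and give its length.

Shortest open route: 46 blocks.

There are 3! = 6 possible orderings.
Orwell - Fenby - Cedar - Maple: 12+34+7 = 53
Orwell - Fenby - Maple - Cedar: 12+27+7 = 46
Orwell - Cedar - Fenby - Maple: 22+34+27 = 83
Orwell - Cedar - Maple - Fenby: 22+7+27 = 56
Orwell - Maple - Fenby - Cedar: 15+27+34 = 76
Orwell - Maple - Cedar - Fenby: 15+7+34 = 56
The minimum is 46.
One shortest path: Orwell → Fenby → Maple → Cedar.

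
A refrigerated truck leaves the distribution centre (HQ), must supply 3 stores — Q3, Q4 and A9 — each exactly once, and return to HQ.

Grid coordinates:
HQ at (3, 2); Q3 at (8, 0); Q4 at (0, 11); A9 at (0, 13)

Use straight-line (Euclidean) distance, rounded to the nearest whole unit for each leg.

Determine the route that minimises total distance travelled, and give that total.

With 3 stops there are 3!/2 = 3 distinct round trips (a route and its reverse cost the same).
HQ→Q3→Q4→A9→HQ: 5+14+2+11 = 32
HQ→Q3→A9→Q4→HQ: 5+15+2+9 = 31
HQ→Q4→Q3→A9→HQ: 9+14+15+11 = 49
The minimum is 31.
One optimal route: HQ → Q3 → A9 → Q4 → HQ (or its reverse).

Shortest round trip = 31.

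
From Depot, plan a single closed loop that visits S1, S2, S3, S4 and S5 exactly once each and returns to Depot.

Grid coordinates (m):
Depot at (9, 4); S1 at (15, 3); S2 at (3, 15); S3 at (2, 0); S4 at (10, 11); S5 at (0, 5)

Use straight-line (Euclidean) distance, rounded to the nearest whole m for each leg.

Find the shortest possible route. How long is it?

Shortest round trip = 46 m.

With 5 stops there are 5!/2 = 60 distinct round trips (a route and its reverse cost the same).
Depot → S1 → S2 → S3 → S4 → S5 → Depot: 6+17+15+14+12+9 = 73
Depot → S1 → S2 → S3 → S5 → S4 → Depot: 6+17+15+5+12+7 = 62
Depot → S1 → S2 → S4 → S3 → S5 → Depot: 6+17+8+14+5+9 = 59
Depot → S1 → S2 → S4 → S5 → S3 → Depot: 6+17+8+12+5+8 = 56
Depot → S1 → S2 → S5 → S3 → S4 → Depot: 6+17+10+5+14+7 = 59
Depot → S1 → S2 → S5 → S4 → S3 → Depot: 6+17+10+12+14+8 = 67
Depot → S1 → S3 → S2 → S4 → S5 → Depot: 6+13+15+8+12+9 = 63
Depot → S1 → S3 → S2 → S5 → S4 → Depot: 6+13+15+10+12+7 = 63
Depot → S1 → S3 → S4 → S2 → S5 → Depot: 6+13+14+8+10+9 = 60
Depot → S1 → S3 → S4 → S5 → S2 → Depot: 6+13+14+12+10+13 = 68
Depot → S1 → S3 → S5 → S2 → S4 → Depot: 6+13+5+10+8+7 = 49
Depot → S1 → S3 → S5 → S4 → S2 → Depot: 6+13+5+12+8+13 = 57
Depot → S1 → S4 → S2 → S3 → S5 → Depot: 6+9+8+15+5+9 = 52
Depot → S1 → S4 → S2 → S5 → S3 → Depot: 6+9+8+10+5+8 = 46
… (46 more)
The minimum is 46.
One optimal route: Depot → S1 → S4 → S2 → S5 → S3 → Depot (or its reverse).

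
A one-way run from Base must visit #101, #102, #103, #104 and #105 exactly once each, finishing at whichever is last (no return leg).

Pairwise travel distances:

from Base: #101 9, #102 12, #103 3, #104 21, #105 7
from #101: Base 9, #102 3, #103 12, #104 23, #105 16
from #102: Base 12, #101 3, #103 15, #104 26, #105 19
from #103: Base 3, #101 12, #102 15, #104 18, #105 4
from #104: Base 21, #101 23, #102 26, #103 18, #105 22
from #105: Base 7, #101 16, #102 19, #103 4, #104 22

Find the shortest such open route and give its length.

Shortest open route: 52.

There are 5! = 120 possible orderings.
Base - #101 - #102 - #103 - #104 - #105: 9+3+15+18+22 = 67
Base - #101 - #102 - #103 - #105 - #104: 9+3+15+4+22 = 53
Base - #101 - #102 - #104 - #103 - #105: 9+3+26+18+4 = 60
Base - #101 - #102 - #104 - #105 - #103: 9+3+26+22+4 = 64
Base - #101 - #102 - #105 - #103 - #104: 9+3+19+4+18 = 53
Base - #101 - #102 - #105 - #104 - #103: 9+3+19+22+18 = 71
Base - #101 - #103 - #102 - #104 - #105: 9+12+15+26+22 = 84
Base - #101 - #103 - #102 - #105 - #104: 9+12+15+19+22 = 77
Base - #101 - #103 - #104 - #102 - #105: 9+12+18+26+19 = 84
Base - #101 - #103 - #104 - #105 - #102: 9+12+18+22+19 = 80
Base - #101 - #103 - #105 - #102 - #104: 9+12+4+19+26 = 70
Base - #101 - #103 - #105 - #104 - #102: 9+12+4+22+26 = 73
Base - #101 - #104 - #102 - #103 - #105: 9+23+26+15+4 = 77
Base - #101 - #104 - #102 - #105 - #103: 9+23+26+19+4 = 81
… (106 more)
Base - #103 - #105 - #101 - #102 - #104: 3+4+16+3+26 = 52  ← best
The minimum is 52.
One shortest path: Base → #103 → #105 → #101 → #102 → #104.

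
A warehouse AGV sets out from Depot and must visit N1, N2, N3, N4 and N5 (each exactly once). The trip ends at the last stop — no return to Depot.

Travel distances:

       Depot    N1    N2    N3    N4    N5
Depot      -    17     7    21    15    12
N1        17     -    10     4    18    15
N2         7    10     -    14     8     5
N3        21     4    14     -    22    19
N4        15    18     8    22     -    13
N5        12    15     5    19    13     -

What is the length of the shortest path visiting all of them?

There are 5! = 120 possible orderings.
Depot - N1 - N2 - N3 - N4 - N5: 17+10+14+22+13 = 76
Depot - N1 - N2 - N3 - N5 - N4: 17+10+14+19+13 = 73
Depot - N1 - N2 - N4 - N3 - N5: 17+10+8+22+19 = 76
Depot - N1 - N2 - N4 - N5 - N3: 17+10+8+13+19 = 67
Depot - N1 - N2 - N5 - N3 - N4: 17+10+5+19+22 = 73
Depot - N1 - N2 - N5 - N4 - N3: 17+10+5+13+22 = 67
Depot - N1 - N3 - N2 - N4 - N5: 17+4+14+8+13 = 56
Depot - N1 - N3 - N2 - N5 - N4: 17+4+14+5+13 = 53
Depot - N1 - N3 - N4 - N2 - N5: 17+4+22+8+5 = 56
Depot - N1 - N3 - N4 - N5 - N2: 17+4+22+13+5 = 61
Depot - N1 - N3 - N5 - N2 - N4: 17+4+19+5+8 = 53
Depot - N1 - N3 - N5 - N4 - N2: 17+4+19+13+8 = 61
Depot - N1 - N4 - N2 - N3 - N5: 17+18+8+14+19 = 76
Depot - N1 - N4 - N2 - N5 - N3: 17+18+8+5+19 = 67
… (106 more)
Depot - N2 - N4 - N5 - N1 - N3: 7+8+13+15+4 = 47  ← best
The minimum is 47.
One shortest path: Depot → N2 → N4 → N5 → N1 → N3.

Minimum one-way distance = 47.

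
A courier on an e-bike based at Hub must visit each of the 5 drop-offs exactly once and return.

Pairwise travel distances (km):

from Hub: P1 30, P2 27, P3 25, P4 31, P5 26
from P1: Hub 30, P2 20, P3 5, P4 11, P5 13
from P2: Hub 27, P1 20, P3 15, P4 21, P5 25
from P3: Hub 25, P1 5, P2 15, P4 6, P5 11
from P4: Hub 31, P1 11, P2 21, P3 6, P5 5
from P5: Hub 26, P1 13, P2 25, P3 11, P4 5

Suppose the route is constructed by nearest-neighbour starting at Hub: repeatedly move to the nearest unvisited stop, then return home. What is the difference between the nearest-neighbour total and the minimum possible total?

9 km longer than the optimal tour.

Hub: P3=25, P5=26, P2=27, P1=30, P4=31 ⇒ P3
P3: P1=5, P4=6, P5=11, P2=15 ⇒ P1
P1: P4=11, P5=13, P2=20 ⇒ P4
P4: P5=5, P2=21 ⇒ P5
P5: P2=25 ⇒ P2
NN route Hub → P3 → P1 → P4 → P5 → P2 → Hub costs 98.
Optimal: Hub → P2 → P1 → P3 → P4 → P5 → Hub costs 89 (by enumerating all 60 distinct tours).
Excess = 98 − 89 = 9.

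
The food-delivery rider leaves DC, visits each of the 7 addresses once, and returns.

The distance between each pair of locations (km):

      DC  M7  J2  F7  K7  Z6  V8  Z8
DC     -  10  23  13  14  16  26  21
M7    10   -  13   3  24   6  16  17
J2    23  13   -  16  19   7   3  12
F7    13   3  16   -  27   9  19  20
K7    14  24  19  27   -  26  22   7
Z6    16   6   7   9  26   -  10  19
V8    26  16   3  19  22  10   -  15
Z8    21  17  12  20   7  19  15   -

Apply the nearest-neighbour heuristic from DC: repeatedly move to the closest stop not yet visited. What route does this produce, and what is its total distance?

At DC the remaining stops are M7 10, F7 13, K7 14, Z6 16, Z8 21, J2 23, V8 26; go to M7.
At M7 the remaining stops are F7 3, Z6 6, J2 13, V8 16, Z8 17, K7 24; go to F7.
At F7 the remaining stops are Z6 9, J2 16, V8 19, Z8 20, K7 27; go to Z6.
At Z6 the remaining stops are J2 7, V8 10, Z8 19, K7 26; go to J2.
At J2 the remaining stops are V8 3, Z8 12, K7 19; go to V8.
At V8 the remaining stops are Z8 15, K7 22; go to Z8.
At Z8 the remaining stops are K7 7; go to K7.
Return K7→DC: 14.
Total = 10 + 3 + 9 + 7 + 3 + 15 + 7 + 14 = 68.

Nearest-neighbour total = 68 km; route DC → M7 → F7 → Z6 → J2 → V8 → Z8 → K7 → DC.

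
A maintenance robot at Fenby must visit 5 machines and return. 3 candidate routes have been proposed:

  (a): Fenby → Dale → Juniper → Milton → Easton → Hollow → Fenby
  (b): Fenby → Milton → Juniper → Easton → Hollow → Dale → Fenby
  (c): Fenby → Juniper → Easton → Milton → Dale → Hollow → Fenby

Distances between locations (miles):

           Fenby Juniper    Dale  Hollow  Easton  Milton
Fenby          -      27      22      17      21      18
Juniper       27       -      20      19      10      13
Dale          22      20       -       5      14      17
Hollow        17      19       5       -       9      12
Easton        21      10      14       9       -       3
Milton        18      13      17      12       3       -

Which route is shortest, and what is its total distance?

Shortest is (b), total 77 miles.

(a): 22 + 20 + 13 + 3 + 9 + 17 = 84
(b): 18 + 13 + 10 + 9 + 5 + 22 = 77
(c): 27 + 10 + 3 + 17 + 5 + 17 = 79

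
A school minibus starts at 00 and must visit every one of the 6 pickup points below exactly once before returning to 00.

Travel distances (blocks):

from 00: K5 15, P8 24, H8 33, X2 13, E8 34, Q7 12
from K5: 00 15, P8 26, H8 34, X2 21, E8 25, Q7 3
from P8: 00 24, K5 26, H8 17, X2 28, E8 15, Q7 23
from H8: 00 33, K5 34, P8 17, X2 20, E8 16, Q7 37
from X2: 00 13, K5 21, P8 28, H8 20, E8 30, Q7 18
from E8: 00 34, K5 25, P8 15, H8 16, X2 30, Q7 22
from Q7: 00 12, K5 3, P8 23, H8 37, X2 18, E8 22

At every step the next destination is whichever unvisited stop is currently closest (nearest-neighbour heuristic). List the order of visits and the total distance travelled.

From 00: distances to unvisited — Q7=12, X2=13, K5=15, P8=24, H8=33, E8=34. Nearest is Q7 (12).
From Q7: distances to unvisited — K5=3, X2=18, E8=22, P8=23, H8=37. Nearest is K5 (3).
From K5: distances to unvisited — X2=21, E8=25, P8=26, H8=34. Nearest is X2 (21).
From X2: distances to unvisited — H8=20, P8=28, E8=30. Nearest is H8 (20).
From H8: distances to unvisited — E8=16, P8=17. Nearest is E8 (16).
From E8: distances to unvisited — P8=15. Nearest is P8 (15).
Return P8→00: 24.
Total = 12 + 3 + 21 + 20 + 16 + 15 + 24 = 111.

Nearest-neighbour total = 111 blocks; route 00 → Q7 → K5 → X2 → H8 → E8 → P8 → 00.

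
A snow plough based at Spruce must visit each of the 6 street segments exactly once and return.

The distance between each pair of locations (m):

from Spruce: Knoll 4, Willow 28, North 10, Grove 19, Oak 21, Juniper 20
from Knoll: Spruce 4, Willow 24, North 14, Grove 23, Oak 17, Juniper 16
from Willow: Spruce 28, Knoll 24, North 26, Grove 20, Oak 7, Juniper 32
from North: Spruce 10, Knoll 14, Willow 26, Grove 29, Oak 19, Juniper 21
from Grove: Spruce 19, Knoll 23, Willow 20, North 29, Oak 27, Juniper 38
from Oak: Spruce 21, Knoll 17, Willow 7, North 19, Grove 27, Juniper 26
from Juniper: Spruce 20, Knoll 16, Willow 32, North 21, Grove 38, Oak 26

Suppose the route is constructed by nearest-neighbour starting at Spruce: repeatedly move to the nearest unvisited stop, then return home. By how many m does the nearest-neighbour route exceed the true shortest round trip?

From Spruce: Knoll=4, North=10, Grove=19, Juniper=20, Oak=21, Willow=28 → choose Knoll (4).
From Knoll: North=14, Juniper=16, Oak=17, Grove=23, Willow=24 → choose North (14).
From North: Oak=19, Juniper=21, Willow=26, Grove=29 → choose Oak (19).
From Oak: Willow=7, Juniper=26, Grove=27 → choose Willow (7).
From Willow: Grove=20, Juniper=32 → choose Grove (20).
From Grove: Juniper=38 → choose Juniper (38).
NN route Spruce → Knoll → North → Oak → Willow → Grove → Juniper → Spruce costs 122.
Optimal: Spruce → Knoll → Juniper → North → Oak → Willow → Grove → Spruce costs 106 (by enumerating all 360 distinct tours).
Excess = 122 − 106 = 16.

16 m longer than the optimal tour.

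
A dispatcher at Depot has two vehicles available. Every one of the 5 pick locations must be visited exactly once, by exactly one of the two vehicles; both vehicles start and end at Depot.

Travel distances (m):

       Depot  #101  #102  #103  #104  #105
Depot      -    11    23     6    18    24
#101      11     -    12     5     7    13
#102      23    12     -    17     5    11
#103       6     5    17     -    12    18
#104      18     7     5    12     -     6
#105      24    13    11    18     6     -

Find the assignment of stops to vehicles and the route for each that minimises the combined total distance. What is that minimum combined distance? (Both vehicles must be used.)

70 m — the smallest possible combined total.

Try each way of splitting the stops between the two vehicles (each non-empty) and, for each split, find the best tour for each vehicle:
  {#101} + {#102, #103, #104, #105}: 22 + 58 = 80
  {#102} + {#101, #103, #104, #105}: 46 + 48 = 94
  {#101, #102} + {#103, #104, #105}: 46 + 48 = 94
  {#103} + {#101, #102, #104, #105}: 12 + 58 = 70
  {#101, #103} + {#102, #104, #105}: 22 + 58 = 80
  {#102, #103} + {#101, #104, #105}: 46 + 48 = 94
  … (15 splits in total)
Best: vehicle 1 Depot → #103 → Depot = 12; vehicle 2 Depot → #101 → #102 → #104 → #105 → Depot = 58; combined 70.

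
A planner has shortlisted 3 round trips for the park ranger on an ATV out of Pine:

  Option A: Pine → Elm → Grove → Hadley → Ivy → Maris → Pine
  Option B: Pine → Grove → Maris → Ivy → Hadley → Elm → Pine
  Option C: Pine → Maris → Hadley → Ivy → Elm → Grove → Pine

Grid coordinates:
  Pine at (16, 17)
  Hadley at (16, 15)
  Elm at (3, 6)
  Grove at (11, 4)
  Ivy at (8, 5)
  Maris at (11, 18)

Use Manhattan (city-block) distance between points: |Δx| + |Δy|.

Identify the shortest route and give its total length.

Shortest is Option C, total 66.

Option A: 24 + 10 + 16 + 18 + 16 + 6 = 90
Option B: 18 + 14 + 16 + 18 + 22 + 24 = 112
Option C: 6 + 8 + 18 + 6 + 10 + 18 = 66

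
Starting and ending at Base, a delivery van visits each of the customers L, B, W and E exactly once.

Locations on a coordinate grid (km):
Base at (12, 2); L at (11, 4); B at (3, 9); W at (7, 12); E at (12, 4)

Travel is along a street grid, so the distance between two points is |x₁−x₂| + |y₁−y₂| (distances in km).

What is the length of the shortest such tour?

Shortest round trip = 38 km.

With 4 stops there are 4!/2 = 12 distinct round trips (a route and its reverse cost the same).
Base → L → B → W → E → Base: 3+13+7+13+2 = 38
Base → L → B → E → W → Base: 3+13+14+13+15 = 58
Base → L → W → B → E → Base: 3+12+7+14+2 = 38
Base → L → W → E → B → Base: 3+12+13+14+16 = 58
Base → L → E → B → W → Base: 3+1+14+7+15 = 40
Base → L → E → W → B → Base: 3+1+13+7+16 = 40
Base → B → L → W → E → Base: 16+13+12+13+2 = 56
Base → B → L → E → W → Base: 16+13+1+13+15 = 58
Base → B → W → L → E → Base: 16+7+12+1+2 = 38
Base → B → E → L → W → Base: 16+14+1+12+15 = 58
Base → W → L → B → E → Base: 15+12+13+14+2 = 56
Base → W → B → L → E → Base: 15+7+13+1+2 = 38
The minimum is 38.
One optimal route: Base → L → B → W → E → Base (or its reverse).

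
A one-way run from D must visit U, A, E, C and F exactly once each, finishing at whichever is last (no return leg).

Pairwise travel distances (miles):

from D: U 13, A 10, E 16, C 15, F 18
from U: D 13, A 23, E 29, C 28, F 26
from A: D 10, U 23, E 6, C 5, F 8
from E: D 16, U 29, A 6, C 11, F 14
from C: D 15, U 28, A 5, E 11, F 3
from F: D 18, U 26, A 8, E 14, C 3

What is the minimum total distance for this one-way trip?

53 miles — the minimum one-way total.

There are 5! = 120 possible orderings.
D→U→A→E→C→F: 13+23+6+11+3 = 56
D→U→A→E→F→C: 13+23+6+14+3 = 59
D→U→A→C→E→F: 13+23+5+11+14 = 66
D→U→A→C→F→E: 13+23+5+3+14 = 58
D→U→A→F→E→C: 13+23+8+14+11 = 69
D→U→A→F→C→E: 13+23+8+3+11 = 58
D→U→E→A→C→F: 13+29+6+5+3 = 56
D→U→E→A→F→C: 13+29+6+8+3 = 59
D→U→E→C→A→F: 13+29+11+5+8 = 66
D→U→E→C→F→A: 13+29+11+3+8 = 64
D→U→E→F→A→C: 13+29+14+8+5 = 69
D→U→E→F→C→A: 13+29+14+3+5 = 64
D→U→C→A→E→F: 13+28+5+6+14 = 66
D→U→C→A→F→E: 13+28+5+8+14 = 68
… (106 more)
D→U→F→C→A→E: 13+26+3+5+6 = 53  ← best
The minimum is 53.
One shortest path: D → U → F → C → A → E.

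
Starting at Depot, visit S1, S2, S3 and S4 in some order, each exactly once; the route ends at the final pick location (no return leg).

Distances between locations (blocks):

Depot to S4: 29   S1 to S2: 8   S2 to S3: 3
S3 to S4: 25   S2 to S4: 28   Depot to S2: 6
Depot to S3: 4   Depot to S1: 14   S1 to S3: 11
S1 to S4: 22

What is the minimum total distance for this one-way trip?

There are 4! = 24 possible orderings.
Depot - S1 - S2 - S3 - S4: 14+8+3+25 = 50
Depot - S1 - S2 - S4 - S3: 14+8+28+25 = 75
Depot - S1 - S3 - S2 - S4: 14+11+3+28 = 56
Depot - S1 - S3 - S4 - S2: 14+11+25+28 = 78
Depot - S1 - S4 - S2 - S3: 14+22+28+3 = 67
Depot - S1 - S4 - S3 - S2: 14+22+25+3 = 64
Depot - S2 - S1 - S3 - S4: 6+8+11+25 = 50
Depot - S2 - S1 - S4 - S3: 6+8+22+25 = 61
Depot - S2 - S3 - S1 - S4: 6+3+11+22 = 42
Depot - S2 - S3 - S4 - S1: 6+3+25+22 = 56
Depot - S2 - S4 - S1 - S3: 6+28+22+11 = 67
Depot - S2 - S4 - S3 - S1: 6+28+25+11 = 70
Depot - S3 - S1 - S2 - S4: 4+11+8+28 = 51
Depot - S3 - S1 - S4 - S2: 4+11+22+28 = 65
… (10 more)
Depot - S3 - S2 - S1 - S4: 4+3+8+22 = 37  ← best
The minimum is 37.
One shortest path: Depot → S3 → S2 → S1 → S4.

Shortest open route: 37 blocks.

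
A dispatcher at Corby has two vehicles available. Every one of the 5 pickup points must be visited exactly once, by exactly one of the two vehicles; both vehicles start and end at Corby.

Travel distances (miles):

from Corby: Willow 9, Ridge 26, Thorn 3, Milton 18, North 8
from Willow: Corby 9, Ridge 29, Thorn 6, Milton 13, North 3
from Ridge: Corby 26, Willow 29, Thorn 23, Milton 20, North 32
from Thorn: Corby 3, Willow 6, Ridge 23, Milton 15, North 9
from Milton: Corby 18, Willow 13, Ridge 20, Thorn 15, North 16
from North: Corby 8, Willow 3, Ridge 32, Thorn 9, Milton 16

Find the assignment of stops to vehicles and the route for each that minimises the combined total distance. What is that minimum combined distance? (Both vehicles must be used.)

Try each way of splitting the stops between the two vehicles (each non-empty) and, for each split, find the best tour for each vehicle:
  {Willow} + {Ridge, Thorn, Milton, North}: 18 + 70 = 88
  {Ridge} + {Willow, Thorn, Milton, North}: 52 + 42 = 94
  {Willow, Ridge} + {Thorn, Milton, North}: 64 + 42 = 106
  {Thorn} + {Willow, Ridge, Milton, North}: 6 + 70 = 76
  {Willow, Thorn} + {Ridge, Milton, North}: 18 + 70 = 88
  {Ridge, Thorn} + {Willow, Milton, North}: 52 + 42 = 94
  … (15 splits in total)
Best: vehicle 1 Corby → Thorn → Corby = 6; vehicle 2 Corby → Ridge → Milton → Willow → North → Corby = 70; combined 76.

Minimum combined distance: 76 miles.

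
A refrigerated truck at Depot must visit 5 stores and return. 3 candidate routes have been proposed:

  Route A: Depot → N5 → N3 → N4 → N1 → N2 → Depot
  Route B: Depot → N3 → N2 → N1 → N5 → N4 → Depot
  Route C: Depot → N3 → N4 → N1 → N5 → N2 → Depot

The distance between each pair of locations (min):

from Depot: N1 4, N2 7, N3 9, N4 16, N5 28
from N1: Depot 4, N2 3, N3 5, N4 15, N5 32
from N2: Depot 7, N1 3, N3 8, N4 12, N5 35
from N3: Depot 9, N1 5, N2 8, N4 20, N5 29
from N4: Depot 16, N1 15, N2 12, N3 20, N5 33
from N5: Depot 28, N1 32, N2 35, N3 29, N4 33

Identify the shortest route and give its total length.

Route A: 28 + 29 + 20 + 15 + 3 + 7 = 102
Route B: 9 + 8 + 3 + 32 + 33 + 16 = 101
Route C: 9 + 20 + 15 + 32 + 35 + 7 = 118

101 min — Route B is the shortest.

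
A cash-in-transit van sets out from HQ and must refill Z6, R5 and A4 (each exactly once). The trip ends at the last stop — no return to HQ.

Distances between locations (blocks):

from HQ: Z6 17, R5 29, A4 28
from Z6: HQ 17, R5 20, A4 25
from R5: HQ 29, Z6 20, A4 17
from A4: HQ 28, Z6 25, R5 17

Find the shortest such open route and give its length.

There are 3! = 6 possible orderings.
HQ→Z6→R5→A4: 17+20+17 = 54
HQ→Z6→A4→R5: 17+25+17 = 59
HQ→R5→Z6→A4: 29+20+25 = 74
HQ→R5→A4→Z6: 29+17+25 = 71
HQ→A4→Z6→R5: 28+25+20 = 73
HQ→A4→R5→Z6: 28+17+20 = 65
The minimum is 54.
One shortest path: HQ → Z6 → R5 → A4.

54 blocks — the minimum one-way total.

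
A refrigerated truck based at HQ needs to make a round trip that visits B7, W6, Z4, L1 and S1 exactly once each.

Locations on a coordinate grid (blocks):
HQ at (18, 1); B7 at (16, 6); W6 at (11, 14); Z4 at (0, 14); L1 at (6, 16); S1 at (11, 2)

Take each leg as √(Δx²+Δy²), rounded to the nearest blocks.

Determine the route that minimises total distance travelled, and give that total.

Minimum total distance: 48 blocks.

With 5 stops there are 5!/2 = 60 distinct round trips (a route and its reverse cost the same).
HQ → B7 → W6 → Z4 → L1 → S1 → HQ: 5+9+11+6+15+7 = 53
HQ → B7 → W6 → Z4 → S1 → L1 → HQ: 5+9+11+16+15+19 = 75
HQ → B7 → W6 → L1 → Z4 → S1 → HQ: 5+9+5+6+16+7 = 48
HQ → B7 → W6 → L1 → S1 → Z4 → HQ: 5+9+5+15+16+22 = 72
HQ → B7 → W6 → S1 → Z4 → L1 → HQ: 5+9+12+16+6+19 = 67
HQ → B7 → W6 → S1 → L1 → Z4 → HQ: 5+9+12+15+6+22 = 69
HQ → B7 → Z4 → W6 → L1 → S1 → HQ: 5+18+11+5+15+7 = 61
HQ → B7 → Z4 → W6 → S1 → L1 → HQ: 5+18+11+12+15+19 = 80
HQ → B7 → Z4 → L1 → W6 → S1 → HQ: 5+18+6+5+12+7 = 53
HQ → B7 → Z4 → L1 → S1 → W6 → HQ: 5+18+6+15+12+15 = 71
HQ → B7 → Z4 → S1 → W6 → L1 → HQ: 5+18+16+12+5+19 = 75
HQ → B7 → Z4 → S1 → L1 → W6 → HQ: 5+18+16+15+5+15 = 74
HQ → B7 → L1 → W6 → Z4 → S1 → HQ: 5+14+5+11+16+7 = 58
HQ → B7 → L1 → W6 → S1 → Z4 → HQ: 5+14+5+12+16+22 = 74
… (46 more)
The minimum is 48.
One optimal route: HQ → B7 → W6 → L1 → Z4 → S1 → HQ (or its reverse).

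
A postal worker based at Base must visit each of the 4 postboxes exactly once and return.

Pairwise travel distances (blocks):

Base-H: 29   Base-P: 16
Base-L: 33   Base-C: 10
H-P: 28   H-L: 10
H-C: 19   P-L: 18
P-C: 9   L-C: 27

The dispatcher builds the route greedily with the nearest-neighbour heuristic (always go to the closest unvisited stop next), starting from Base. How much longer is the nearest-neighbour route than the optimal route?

From Base: C=10, P=16, H=29, L=33 → choose C (10).
From C: P=9, H=19, L=27 → choose P (9).
From P: L=18, H=28 → choose L (18).
From L: H=10 → choose H (10).
NN route Base → C → P → L → H → Base costs 76.
Optimal: Base → P → L → H → C → Base costs 73 (by enumerating all 12 distinct tours).
Excess = 76 − 73 = 3.

The nearest-neighbour route is 3 blocks longer than optimal.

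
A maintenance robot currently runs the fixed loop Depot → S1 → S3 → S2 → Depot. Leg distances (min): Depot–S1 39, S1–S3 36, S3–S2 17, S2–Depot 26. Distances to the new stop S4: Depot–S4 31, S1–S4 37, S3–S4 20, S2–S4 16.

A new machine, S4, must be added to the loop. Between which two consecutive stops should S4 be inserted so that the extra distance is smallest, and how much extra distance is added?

Insertion cost between consecutive stops i–j is d(i,S4) + d(S4,j) − d(i,j):
  between Depot and S1: 31 + 37 − 39 = 29
  between S1 and S3: 37 + 20 − 36 = 21
  between S3 and S2: 20 + 16 − 17 = 19
  between S2 and Depot: 16 + 31 − 26 = 21
Cheapest insertion is between S3 and S2, adding 19.
New total = 118 + 19 = 137.

+19 min — insert S4 between S3 and S2.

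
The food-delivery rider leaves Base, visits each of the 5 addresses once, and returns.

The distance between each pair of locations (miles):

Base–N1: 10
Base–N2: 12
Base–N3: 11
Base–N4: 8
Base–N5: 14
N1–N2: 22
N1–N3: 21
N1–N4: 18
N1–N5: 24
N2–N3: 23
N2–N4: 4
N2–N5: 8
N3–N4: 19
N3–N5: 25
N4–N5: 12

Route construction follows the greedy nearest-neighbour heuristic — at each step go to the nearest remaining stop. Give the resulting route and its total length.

Nearest-neighbour total = 76 miles; route Base → N4 → N2 → N5 → N1 → N3 → Base.

From Base: distances to unvisited — N4=8, N1=10, N3=11, N2=12, N5=14. Nearest is N4 (8).
From N4: distances to unvisited — N2=4, N5=12, N1=18, N3=19. Nearest is N2 (4).
From N2: distances to unvisited — N5=8, N1=22, N3=23. Nearest is N5 (8).
From N5: distances to unvisited — N1=24, N3=25. Nearest is N1 (24).
From N1: distances to unvisited — N3=21. Nearest is N3 (21).
Return N3→Base: 11.
Total = 8 + 4 + 8 + 24 + 21 + 11 = 76.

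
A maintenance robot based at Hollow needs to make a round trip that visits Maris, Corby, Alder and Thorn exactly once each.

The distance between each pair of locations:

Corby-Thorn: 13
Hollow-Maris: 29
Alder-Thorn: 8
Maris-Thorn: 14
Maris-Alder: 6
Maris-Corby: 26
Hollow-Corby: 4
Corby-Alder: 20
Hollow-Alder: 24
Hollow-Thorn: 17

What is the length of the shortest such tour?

There are 12 distinct closed tours to check (reversals are equivalent).
Hollow→Maris→Corby→Alder→Thorn→Hollow: 29+26+20+8+17 = 100
Hollow→Maris→Corby→Thorn→Alder→Hollow: 29+26+13+8+24 = 100
Hollow→Maris→Alder→Corby→Thorn→Hollow: 29+6+20+13+17 = 85
Hollow→Maris→Alder→Thorn→Corby→Hollow: 29+6+8+13+4 = 60
Hollow→Maris→Thorn→Corby→Alder→Hollow: 29+14+13+20+24 = 100
Hollow→Maris→Thorn→Alder→Corby→Hollow: 29+14+8+20+4 = 75
Hollow→Corby→Maris→Alder→Thorn→Hollow: 4+26+6+8+17 = 61
Hollow→Corby→Maris→Thorn→Alder→Hollow: 4+26+14+8+24 = 76
Hollow→Corby→Alder→Maris→Thorn→Hollow: 4+20+6+14+17 = 61
Hollow→Corby→Thorn→Maris→Alder→Hollow: 4+13+14+6+24 = 61
Hollow→Alder→Maris→Corby→Thorn→Hollow: 24+6+26+13+17 = 86
Hollow→Alder→Corby→Maris→Thorn→Hollow: 24+20+26+14+17 = 101
The minimum is 60.
One optimal route: Hollow → Maris → Alder → Thorn → Corby → Hollow (or its reverse).

60 — the shortest possible round trip.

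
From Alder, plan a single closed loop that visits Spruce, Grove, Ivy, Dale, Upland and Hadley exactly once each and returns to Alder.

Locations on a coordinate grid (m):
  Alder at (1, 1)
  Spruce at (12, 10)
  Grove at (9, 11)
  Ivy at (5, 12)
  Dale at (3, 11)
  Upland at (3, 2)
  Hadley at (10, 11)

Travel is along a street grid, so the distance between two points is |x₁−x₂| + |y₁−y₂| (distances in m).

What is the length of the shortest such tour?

44 m — the shortest possible round trip.

With 6 stops there are 6!/2 = 360 distinct round trips (a route and its reverse cost the same).
Alder→Spruce→Grove→Ivy→Dale→Upland→Hadley→Alder: 20+4+5+3+9+16+19 = 76
Alder→Spruce→Grove→Ivy→Dale→Hadley→Upland→Alder: 20+4+5+3+7+16+3 = 58
Alder→Spruce→Grove→Ivy→Upland→Dale→Hadley→Alder: 20+4+5+12+9+7+19 = 76
Alder→Spruce→Grove→Ivy→Upland→Hadley→Dale→Alder: 20+4+5+12+16+7+12 = 76
Alder→Spruce→Grove→Ivy→Hadley→Dale→Upland→Alder: 20+4+5+6+7+9+3 = 54
Alder→Spruce→Grove→Ivy→Hadley→Upland→Dale→Alder: 20+4+5+6+16+9+12 = 72
Alder→Spruce→Grove→Dale→Ivy→Upland→Hadley→Alder: 20+4+6+3+12+16+19 = 80
Alder→Spruce→Grove→Dale→Ivy→Hadley→Upland→Alder: 20+4+6+3+6+16+3 = 58
… (352 more)
Alder→Spruce→Hadley→Grove→Ivy→Dale→Upland→Alder: 20+3+1+5+3+9+3 = 44  ← best
The minimum is 44.
One optimal route: Alder → Spruce → Hadley → Grove → Ivy → Dale → Upland → Alder (or its reverse).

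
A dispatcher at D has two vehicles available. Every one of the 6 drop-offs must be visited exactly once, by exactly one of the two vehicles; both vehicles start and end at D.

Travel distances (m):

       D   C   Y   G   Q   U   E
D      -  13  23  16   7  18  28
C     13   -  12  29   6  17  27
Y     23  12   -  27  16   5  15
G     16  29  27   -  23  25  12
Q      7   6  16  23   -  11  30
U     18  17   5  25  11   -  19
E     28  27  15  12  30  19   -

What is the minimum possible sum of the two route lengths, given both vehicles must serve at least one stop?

Minimum combined distance: 91 m.

Try each way of splitting the stops between the two vehicles (each non-empty) and, for each split, find the best tour for each vehicle:
  {C} + {Y, G, Q, U, E}: 26 + 66 = 92
  {Y} + {C, G, Q, U, E}: 46 + 77 = 123
  {C, Y} + {G, Q, U, E}: 48 + 65 = 113
  {G} + {C, Y, Q, U, E}: 32 + 77 = 109
  {C, G} + {Y, Q, U, E}: 58 + 66 = 124
  {Y, G} + {C, Q, U, E}: 66 + 77 = 143
  … (31 splits in total)
  {Q} + {C, Y, G, U, E}: 14 + 77 = 91  ← best
Best: vehicle 1 D → Q → D = 14; vehicle 2 D → C → Y → U → E → G → D = 77; combined 91.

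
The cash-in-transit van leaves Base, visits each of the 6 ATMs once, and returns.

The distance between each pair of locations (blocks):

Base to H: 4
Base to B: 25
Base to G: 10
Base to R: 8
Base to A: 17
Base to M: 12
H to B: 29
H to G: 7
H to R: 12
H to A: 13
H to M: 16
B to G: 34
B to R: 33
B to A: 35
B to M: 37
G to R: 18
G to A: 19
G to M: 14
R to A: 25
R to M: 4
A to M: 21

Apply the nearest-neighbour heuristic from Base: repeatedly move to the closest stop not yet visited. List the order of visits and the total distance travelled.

Total distance 114 blocks via the nearest-neighbour route Base → H → G → M → R → A → B → Base.

From Base: distances to unvisited — H=4, R=8, G=10, M=12, A=17, B=25. Nearest is H (4).
From H: distances to unvisited — G=7, R=12, A=13, M=16, B=29. Nearest is G (7).
From G: distances to unvisited — M=14, R=18, A=19, B=34. Nearest is M (14).
From M: distances to unvisited — R=4, A=21, B=37. Nearest is R (4).
From R: distances to unvisited — A=25, B=33. Nearest is A (25).
From A: distances to unvisited — B=35. Nearest is B (35).
Return B→Base: 25.
Total = 4 + 7 + 14 + 4 + 25 + 35 + 25 = 114.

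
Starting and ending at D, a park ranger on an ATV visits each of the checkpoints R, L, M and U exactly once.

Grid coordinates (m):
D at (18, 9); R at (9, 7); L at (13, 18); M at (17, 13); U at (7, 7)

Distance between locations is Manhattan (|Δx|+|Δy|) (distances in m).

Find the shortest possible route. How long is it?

There are 12 distinct closed tours to check (reversals are equivalent).
D - R - L - M - U - D: 11+15+9+16+13 = 64
D - R - L - U - M - D: 11+15+17+16+5 = 64
D - R - M - L - U - D: 11+14+9+17+13 = 64
D - R - M - U - L - D: 11+14+16+17+14 = 72
D - R - U - L - M - D: 11+2+17+9+5 = 44
D - R - U - M - L - D: 11+2+16+9+14 = 52
D - L - R - M - U - D: 14+15+14+16+13 = 72
D - L - R - U - M - D: 14+15+2+16+5 = 52
D - L - M - R - U - D: 14+9+14+2+13 = 52
D - L - U - R - M - D: 14+17+2+14+5 = 52
D - M - R - L - U - D: 5+14+15+17+13 = 64
D - M - L - R - U - D: 5+9+15+2+13 = 44
The minimum is 44.
One optimal route: D → R → U → L → M → D (or its reverse).

Shortest round trip = 44 m.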